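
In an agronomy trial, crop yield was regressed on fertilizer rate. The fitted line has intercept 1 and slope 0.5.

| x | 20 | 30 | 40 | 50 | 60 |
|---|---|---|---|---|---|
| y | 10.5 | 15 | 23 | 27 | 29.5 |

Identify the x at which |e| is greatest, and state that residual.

x = 40, e = 2

x=20: ŷ = 1 + 0.5·20 = 11; e = 10.5 − 11 = -0.5
x=30: ŷ = 1 + 0.5·30 = 16; e = 15 − 16 = -1
x=40: ŷ = 1 + 0.5·40 = 21; e = 23 − 21 = 2
x=50: ŷ = 1 + 0.5·50 = 26; e = 27 − 26 = 1
x=60: ŷ = 1 + 0.5·60 = 31; e = 29.5 − 31 = -1.5
Largest |e| is 2 at x = 40, residual 2.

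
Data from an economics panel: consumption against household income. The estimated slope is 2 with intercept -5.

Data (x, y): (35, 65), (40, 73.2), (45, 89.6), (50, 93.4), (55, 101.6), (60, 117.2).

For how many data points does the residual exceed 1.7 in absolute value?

4

x=35: ŷ = -5 + 2·35 = 65; r = 65 − 65 = 0
x=40: ŷ = -5 + 2·40 = 75; r = 73.2 − 75 = -1.8
x=45: ŷ = -5 + 2·45 = 85; r = 89.6 − 85 = 4.6
x=50: ŷ = -5 + 2·50 = 95; r = 93.4 − 95 = -1.6
x=55: ŷ = -5 + 2·55 = 105; r = 101.6 − 105 = -3.4
x=60: ŷ = -5 + 2·60 = 115; r = 117.2 − 115 = 2.2
|r| > 1.7: x=40 (|r|=1.8), x=45 (|r|=4.6), x=55 (|r|=3.4), x=60 (|r|=2.2) → 4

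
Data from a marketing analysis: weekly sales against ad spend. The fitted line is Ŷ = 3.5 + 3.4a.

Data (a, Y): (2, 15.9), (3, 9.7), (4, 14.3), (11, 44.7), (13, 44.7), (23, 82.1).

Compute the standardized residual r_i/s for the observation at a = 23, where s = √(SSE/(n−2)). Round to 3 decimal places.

a=2: Ŷ = 3.5 + 3.4·2 = 10.3; r = 15.9 − 10.3 = 5.6
a=3: Ŷ = 3.5 + 3.4·3 = 13.7; r = 9.7 − 13.7 = -4
a=4: Ŷ = 3.5 + 3.4·4 = 17.1; r = 14.3 − 17.1 = -2.8
a=11: Ŷ = 3.5 + 3.4·11 = 40.9; r = 44.7 − 40.9 = 3.8
a=13: Ŷ = 3.5 + 3.4·13 = 47.7; r = 44.7 − 47.7 = -3
a=23: Ŷ = 3.5 + 3.4·23 = 81.7; r = 82.1 − 81.7 = 0.4
SSE = 31.36 + 16 + 7.84 + 14.44 + 9 + 0.16 = 78.8
s = √(78.8/4) = 4.43847
r/s = 0.4 / 4.43847 = 0.090

0.090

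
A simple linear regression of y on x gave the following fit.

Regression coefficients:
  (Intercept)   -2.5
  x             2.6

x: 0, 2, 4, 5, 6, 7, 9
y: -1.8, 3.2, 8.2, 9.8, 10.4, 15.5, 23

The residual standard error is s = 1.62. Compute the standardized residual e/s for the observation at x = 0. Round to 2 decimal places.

0.43

ŷ = -2.5 + 2.6·0 = -2.5
e = -1.8 − (-2.5) = 0.7
e/s = 0.7 / 1.62 = 0.43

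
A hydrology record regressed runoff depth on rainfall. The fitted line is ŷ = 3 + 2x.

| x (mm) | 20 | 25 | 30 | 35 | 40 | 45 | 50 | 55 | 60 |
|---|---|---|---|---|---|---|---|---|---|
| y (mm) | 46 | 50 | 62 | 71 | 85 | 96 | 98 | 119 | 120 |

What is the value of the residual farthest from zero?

r = 6

x=20: ŷ = 3 + 2·20 = 43; r = 46 − 43 = 3
x=25: ŷ = 3 + 2·25 = 53; r = 50 − 53 = -3
x=30: ŷ = 3 + 2·30 = 63; r = 62 − 63 = -1
x=35: ŷ = 3 + 2·35 = 73; r = 71 − 73 = -2
x=40: ŷ = 3 + 2·40 = 83; r = 85 − 83 = 2
x=45: ŷ = 3 + 2·45 = 93; r = 96 − 93 = 3
x=50: ŷ = 3 + 2·50 = 103; r = 98 − 103 = -5
x=55: ŷ = 3 + 2·55 = 113; r = 119 − 113 = 6
x=60: ŷ = 3 + 2·60 = 123; r = 120 − 123 = -3
Largest |r| is 6 at x = 55, residual 6.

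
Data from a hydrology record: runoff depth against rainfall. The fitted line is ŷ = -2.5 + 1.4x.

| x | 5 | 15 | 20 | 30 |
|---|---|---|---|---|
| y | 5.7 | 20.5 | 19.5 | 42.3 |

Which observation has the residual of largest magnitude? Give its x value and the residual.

x = 20, r = -6

x=5: ŷ = -2.5 + 1.4·5 = 4.5; r = 5.7 − 4.5 = 1.2
x=15: ŷ = -2.5 + 1.4·15 = 18.5; r = 20.5 − 18.5 = 2
x=20: ŷ = -2.5 + 1.4·20 = 25.5; r = 19.5 − 25.5 = -6
x=30: ŷ = -2.5 + 1.4·30 = 39.5; r = 42.3 − 39.5 = 2.8
Largest |r| is 6 at x = 20, residual -6.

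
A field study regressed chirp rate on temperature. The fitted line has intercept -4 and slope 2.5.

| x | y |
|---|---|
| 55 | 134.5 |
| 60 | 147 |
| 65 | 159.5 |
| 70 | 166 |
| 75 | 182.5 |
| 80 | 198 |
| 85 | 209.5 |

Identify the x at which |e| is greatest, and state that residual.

x=55: ŷ = -4 + 2.5·55 = 133.5; e = 134.5 − 133.5 = 1
x=60: ŷ = -4 + 2.5·60 = 146; e = 147 − 146 = 1
x=65: ŷ = -4 + 2.5·65 = 158.5; e = 159.5 − 158.5 = 1
x=70: ŷ = -4 + 2.5·70 = 171; e = 166 − 171 = -5
x=75: ŷ = -4 + 2.5·75 = 183.5; e = 182.5 − 183.5 = -1
x=80: ŷ = -4 + 2.5·80 = 196; e = 198 − 196 = 2
x=85: ŷ = -4 + 2.5·85 = 208.5; e = 209.5 − 208.5 = 1
Largest |e| is 5 at x = 70, residual -5.

x = 70, e = -5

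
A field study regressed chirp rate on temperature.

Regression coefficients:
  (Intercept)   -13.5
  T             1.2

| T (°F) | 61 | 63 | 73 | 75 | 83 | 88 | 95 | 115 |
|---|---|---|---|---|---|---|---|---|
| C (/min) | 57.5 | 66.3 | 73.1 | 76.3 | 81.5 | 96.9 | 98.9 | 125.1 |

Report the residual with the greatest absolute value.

T=61: ŷ = -13.5 + 1.2·61 = 59.7; r = 57.5 − 59.7 = -2.2
T=63: ŷ = -13.5 + 1.2·63 = 62.1; r = 66.3 − 62.1 = 4.2
T=73: ŷ = -13.5 + 1.2·73 = 74.1; r = 73.1 − 74.1 = -1
T=75: ŷ = -13.5 + 1.2·75 = 76.5; r = 76.3 − 76.5 = -0.2
T=83: ŷ = -13.5 + 1.2·83 = 86.1; r = 81.5 − 86.1 = -4.6
T=88: ŷ = -13.5 + 1.2·88 = 92.1; r = 96.9 − 92.1 = 4.8
T=95: ŷ = -13.5 + 1.2·95 = 100.5; r = 98.9 − 100.5 = -1.6
T=115: ŷ = -13.5 + 1.2·115 = 124.5; r = 125.1 − 124.5 = 0.6
Largest |r| is 4.8 at T = 88, residual 4.8.

r = 4.8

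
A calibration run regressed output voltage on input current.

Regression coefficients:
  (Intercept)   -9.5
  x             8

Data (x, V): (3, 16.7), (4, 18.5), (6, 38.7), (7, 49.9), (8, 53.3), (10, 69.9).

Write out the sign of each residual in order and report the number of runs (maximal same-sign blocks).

x=3: V̂ = -9.5 + 8·3 = 14.5; r = 16.7 − 14.5 = 2.2
x=4: V̂ = -9.5 + 8·4 = 22.5; r = 18.5 − 22.5 = -4
x=6: V̂ = -9.5 + 8·6 = 38.5; r = 38.7 − 38.5 = 0.2
x=7: V̂ = -9.5 + 8·7 = 46.5; r = 49.9 − 46.5 = 3.4
x=8: V̂ = -9.5 + 8·8 = 54.5; r = 53.3 − 54.5 = -1.2
x=10: V̂ = -9.5 + 8·10 = 70.5; r = 69.9 − 70.5 = -0.6
Signs: + − + + − −
Runs: +×1, −×1, +×2, −×2 → 4

4 runs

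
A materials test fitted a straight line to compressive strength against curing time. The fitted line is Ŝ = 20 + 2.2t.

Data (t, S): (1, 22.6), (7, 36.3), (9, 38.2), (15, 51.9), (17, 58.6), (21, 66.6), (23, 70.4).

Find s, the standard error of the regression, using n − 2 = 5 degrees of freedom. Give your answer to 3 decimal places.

s = 1.130

t=1: Ŝ = 20 + 2.2·1 = 22.2; r = 22.6 − 22.2 = 0.4
t=7: Ŝ = 20 + 2.2·7 = 35.4; r = 36.3 − 35.4 = 0.9
t=9: Ŝ = 20 + 2.2·9 = 39.8; r = 38.2 − 39.8 = -1.6
t=15: Ŝ = 20 + 2.2·15 = 53; r = 51.9 − 53 = -1.1
t=17: Ŝ = 20 + 2.2·17 = 57.4; r = 58.6 − 57.4 = 1.2
t=21: Ŝ = 20 + 2.2·21 = 66.2; r = 66.6 − 66.2 = 0.4
t=23: Ŝ = 20 + 2.2·23 = 70.6; r = 70.4 − 70.6 = -0.2
SSE = 0.16 + 0.81 + 2.56 + 1.21 + 1.44 + 0.16 + 0.04 = 6.38
s = √(6.38/5) = √1.276 ≈ 1.130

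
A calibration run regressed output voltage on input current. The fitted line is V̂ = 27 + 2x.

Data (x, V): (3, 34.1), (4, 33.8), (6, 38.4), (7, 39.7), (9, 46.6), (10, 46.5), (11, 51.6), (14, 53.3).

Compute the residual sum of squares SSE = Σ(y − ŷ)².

x=3: V̂ = 27 + 2·3 = 33; r = 34.1 − 33 = 1.1
x=4: V̂ = 27 + 2·4 = 35; r = 33.8 − 35 = -1.2
x=6: V̂ = 27 + 2·6 = 39; r = 38.4 − 39 = -0.6
x=7: V̂ = 27 + 2·7 = 41; r = 39.7 − 41 = -1.3
x=9: V̂ = 27 + 2·9 = 45; r = 46.6 − 45 = 1.6
x=10: V̂ = 27 + 2·10 = 47; r = 46.5 − 47 = -0.5
x=11: V̂ = 27 + 2·11 = 49; r = 51.6 − 49 = 2.6
x=14: V̂ = 27 + 2·14 = 55; r = 53.3 − 55 = -1.7
SSE = 1.21 + 1.44 + 0.36 + 1.69 + 2.56 + 0.25 + 6.76 + 2.89 = 17.16

SSE = 17.16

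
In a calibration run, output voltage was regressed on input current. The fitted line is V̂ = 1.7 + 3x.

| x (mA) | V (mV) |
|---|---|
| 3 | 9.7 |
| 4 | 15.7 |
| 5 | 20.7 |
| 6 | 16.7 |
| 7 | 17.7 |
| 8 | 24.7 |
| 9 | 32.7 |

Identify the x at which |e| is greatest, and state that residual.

x = 7, e = -5

x=3: V̂ = 1.7 + 3·3 = 10.7; e = 9.7 − 10.7 = -1
x=4: V̂ = 1.7 + 3·4 = 13.7; e = 15.7 − 13.7 = 2
x=5: V̂ = 1.7 + 3·5 = 16.7; e = 20.7 − 16.7 = 4
x=6: V̂ = 1.7 + 3·6 = 19.7; e = 16.7 − 19.7 = -3
x=7: V̂ = 1.7 + 3·7 = 22.7; e = 17.7 − 22.7 = -5
x=8: V̂ = 1.7 + 3·8 = 25.7; e = 24.7 − 25.7 = -1
x=9: V̂ = 1.7 + 3·9 = 28.7; e = 32.7 − 28.7 = 4
Largest |e| is 5 at x = 7, residual -5.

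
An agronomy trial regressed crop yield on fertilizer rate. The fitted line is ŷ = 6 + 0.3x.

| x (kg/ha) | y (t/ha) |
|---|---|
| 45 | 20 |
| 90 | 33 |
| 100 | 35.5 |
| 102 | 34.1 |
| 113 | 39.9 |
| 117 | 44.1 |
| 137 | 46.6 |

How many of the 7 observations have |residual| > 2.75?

x=45: ŷ = 6 + 0.3·45 = 19.5; e = 20 − 19.5 = 0.5
x=90: ŷ = 6 + 0.3·90 = 33; e = 33 − 33 = 0
x=100: ŷ = 6 + 0.3·100 = 36; e = 35.5 − 36 = -0.5
x=102: ŷ = 6 + 0.3·102 = 36.6; e = 34.1 − 36.6 = -2.5
x=113: ŷ = 6 + 0.3·113 = 39.9; e = 39.9 − 39.9 = 0
x=117: ŷ = 6 + 0.3·117 = 41.1; e = 44.1 − 41.1 = 3
x=137: ŷ = 6 + 0.3·137 = 47.1; e = 46.6 − 47.1 = -0.5
|e| > 2.75: x=117 (|e|=3) → 1

1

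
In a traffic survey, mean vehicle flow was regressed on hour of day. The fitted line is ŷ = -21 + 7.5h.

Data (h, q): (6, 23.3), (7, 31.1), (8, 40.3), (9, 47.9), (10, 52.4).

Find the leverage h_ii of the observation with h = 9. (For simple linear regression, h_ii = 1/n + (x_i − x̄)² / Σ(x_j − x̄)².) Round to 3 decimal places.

h = 0.300

h̄ = (6 + 7 + 8 + 9 + 10)/5 = 8
Σ(h − h̄)² = 4 + 1 + 0 + 1 + 4 = 10
h = 1/5 + (1)²/10 = 0.2 + 0.1 = 0.300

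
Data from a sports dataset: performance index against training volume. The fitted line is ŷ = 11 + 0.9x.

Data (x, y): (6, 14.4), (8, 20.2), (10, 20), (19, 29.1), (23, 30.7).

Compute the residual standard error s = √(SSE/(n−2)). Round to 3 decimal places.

x=6: ŷ = 11 + 0.9·6 = 16.4; r = 14.4 − 16.4 = -2
x=8: ŷ = 11 + 0.9·8 = 18.2; r = 20.2 − 18.2 = 2
x=10: ŷ = 11 + 0.9·10 = 20; r = 20 − 20 = 0
x=19: ŷ = 11 + 0.9·19 = 28.1; r = 29.1 − 28.1 = 1
x=23: ŷ = 11 + 0.9·23 = 31.7; r = 30.7 − 31.7 = -1
SSE = 4 + 4 + 0 + 1 + 1 = 10
s = √(10/3) = √3.33333 ≈ 1.826

s = 1.826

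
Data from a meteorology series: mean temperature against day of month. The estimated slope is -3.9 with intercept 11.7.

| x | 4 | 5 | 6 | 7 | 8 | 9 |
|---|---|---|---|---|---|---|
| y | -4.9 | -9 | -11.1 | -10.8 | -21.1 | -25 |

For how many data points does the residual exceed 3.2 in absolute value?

x=4: ŷ = 11.7 − 3.9·4 = -3.9; e = -4.9 − (-3.9) = -1
x=5: ŷ = 11.7 − 3.9·5 = -7.8; e = -9 − (-7.8) = -1.2
x=6: ŷ = 11.7 − 3.9·6 = -11.7; e = -11.1 − (-11.7) = 0.6
x=7: ŷ = 11.7 − 3.9·7 = -15.6; e = -10.8 − (-15.6) = 4.8
x=8: ŷ = 11.7 − 3.9·8 = -19.5; e = -21.1 − (-19.5) = -1.6
x=9: ŷ = 11.7 − 3.9·9 = -23.4; e = -25 − (-23.4) = -1.6
|e| > 3.2: x=7 (|e|=4.8) → 1

1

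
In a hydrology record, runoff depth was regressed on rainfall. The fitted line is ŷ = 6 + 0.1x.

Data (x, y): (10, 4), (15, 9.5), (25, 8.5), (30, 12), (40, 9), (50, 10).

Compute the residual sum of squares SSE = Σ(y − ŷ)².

x=10: ŷ = 6 + 0.1·10 = 7; e = 4 − 7 = -3
x=15: ŷ = 6 + 0.1·15 = 7.5; e = 9.5 − 7.5 = 2
x=25: ŷ = 6 + 0.1·25 = 8.5; e = 8.5 − 8.5 = 0
x=30: ŷ = 6 + 0.1·30 = 9; e = 12 − 9 = 3
x=40: ŷ = 6 + 0.1·40 = 10; e = 9 − 10 = -1
x=50: ŷ = 6 + 0.1·50 = 11; e = 10 − 11 = -1
SSE = 9 + 4 + 0 + 9 + 1 + 1 = 24

SSE = 24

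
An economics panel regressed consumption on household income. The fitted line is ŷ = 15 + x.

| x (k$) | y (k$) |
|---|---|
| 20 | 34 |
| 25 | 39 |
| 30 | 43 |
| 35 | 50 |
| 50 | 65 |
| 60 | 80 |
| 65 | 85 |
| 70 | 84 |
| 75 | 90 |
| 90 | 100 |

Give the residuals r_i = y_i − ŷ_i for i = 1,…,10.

x=20: ŷ = 15 + 20 = 35; r = 34 − 35 = -1
x=25: ŷ = 15 + 25 = 40; r = 39 − 40 = -1
x=30: ŷ = 15 + 30 = 45; r = 43 − 45 = -2
x=35: ŷ = 15 + 35 = 50; r = 50 − 50 = 0
x=50: ŷ = 15 + 50 = 65; r = 65 − 65 = 0
x=60: ŷ = 15 + 60 = 75; r = 80 − 75 = 5
x=65: ŷ = 15 + 65 = 80; r = 85 − 80 = 5
x=70: ŷ = 15 + 70 = 85; r = 84 − 85 = -1
x=75: ŷ = 15 + 75 = 90; r = 90 − 90 = 0
x=90: ŷ = 15 + 90 = 105; r = 100 − 105 = -5

-1, -1, -2, 0, 0, 5, 5, -1, 0, -5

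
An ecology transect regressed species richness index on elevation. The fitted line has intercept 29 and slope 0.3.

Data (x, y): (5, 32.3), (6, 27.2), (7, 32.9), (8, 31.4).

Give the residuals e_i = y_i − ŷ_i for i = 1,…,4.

1.8, -3.6, 1.8, 0

x=5: ŷ = 29 + 0.3·5 = 30.5; e = 32.3 − 30.5 = 1.8
x=6: ŷ = 29 + 0.3·6 = 30.8; e = 27.2 − 30.8 = -3.6
x=7: ŷ = 29 + 0.3·7 = 31.1; e = 32.9 − 31.1 = 1.8
x=8: ŷ = 29 + 0.3·8 = 31.4; e = 31.4 − 31.4 = 0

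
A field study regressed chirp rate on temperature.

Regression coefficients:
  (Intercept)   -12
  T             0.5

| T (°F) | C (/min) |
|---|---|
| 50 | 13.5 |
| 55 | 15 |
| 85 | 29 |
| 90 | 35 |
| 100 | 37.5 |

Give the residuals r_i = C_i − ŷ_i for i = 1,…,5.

0.5, -0.5, -1.5, 2, -0.5

T=50: ŷ = -12 + 0.5·50 = 13; r = 13.5 − 13 = 0.5
T=55: ŷ = -12 + 0.5·55 = 15.5; r = 15 − 15.5 = -0.5
T=85: ŷ = -12 + 0.5·85 = 30.5; r = 29 − 30.5 = -1.5
T=90: ŷ = -12 + 0.5·90 = 33; r = 35 − 33 = 2
T=100: ŷ = -12 + 0.5·100 = 38; r = 37.5 − 38 = -0.5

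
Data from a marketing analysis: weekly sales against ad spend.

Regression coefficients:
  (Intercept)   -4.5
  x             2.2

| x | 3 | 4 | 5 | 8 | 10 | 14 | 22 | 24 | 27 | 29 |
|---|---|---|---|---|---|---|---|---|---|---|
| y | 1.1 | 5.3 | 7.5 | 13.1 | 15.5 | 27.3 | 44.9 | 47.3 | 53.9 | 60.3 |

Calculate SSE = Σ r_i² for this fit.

x=3: ŷ = -4.5 + 2.2·3 = 2.1; r = 1.1 − 2.1 = -1
x=4: ŷ = -4.5 + 2.2·4 = 4.3; r = 5.3 − 4.3 = 1
x=5: ŷ = -4.5 + 2.2·5 = 6.5; r = 7.5 − 6.5 = 1
x=8: ŷ = -4.5 + 2.2·8 = 13.1; r = 13.1 − 13.1 = 0
x=10: ŷ = -4.5 + 2.2·10 = 17.5; r = 15.5 − 17.5 = -2
x=14: ŷ = -4.5 + 2.2·14 = 26.3; r = 27.3 − 26.3 = 1
x=22: ŷ = -4.5 + 2.2·22 = 43.9; r = 44.9 − 43.9 = 1
x=24: ŷ = -4.5 + 2.2·24 = 48.3; r = 47.3 − 48.3 = -1
x=27: ŷ = -4.5 + 2.2·27 = 54.9; r = 53.9 − 54.9 = -1
x=29: ŷ = -4.5 + 2.2·29 = 59.3; r = 60.3 − 59.3 = 1
SSE = 1 + 1 + 1 + 0 + 4 + 1 + 1 + 1 + 1 + 1 = 12

SSE = 12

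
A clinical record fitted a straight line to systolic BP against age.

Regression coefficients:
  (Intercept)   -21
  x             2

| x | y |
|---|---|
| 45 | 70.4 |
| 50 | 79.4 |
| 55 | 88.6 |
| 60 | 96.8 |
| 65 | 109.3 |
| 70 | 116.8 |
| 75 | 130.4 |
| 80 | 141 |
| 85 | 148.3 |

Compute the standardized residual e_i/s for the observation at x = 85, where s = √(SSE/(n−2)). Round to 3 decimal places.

x=45: ŷ = -21 + 2·45 = 69; e = 70.4 − 69 = 1.4
x=50: ŷ = -21 + 2·50 = 79; e = 79.4 − 79 = 0.4
x=55: ŷ = -21 + 2·55 = 89; e = 88.6 − 89 = -0.4
x=60: ŷ = -21 + 2·60 = 99; e = 96.8 − 99 = -2.2
x=65: ŷ = -21 + 2·65 = 109; e = 109.3 − 109 = 0.3
x=70: ŷ = -21 + 2·70 = 119; e = 116.8 − 119 = -2.2
x=75: ŷ = -21 + 2·75 = 129; e = 130.4 − 129 = 1.4
x=80: ŷ = -21 + 2·80 = 139; e = 141 − 139 = 2
x=85: ŷ = -21 + 2·85 = 149; e = 148.3 − 149 = -0.7
SSE = 1.96 + 0.16 + 0.16 + 4.84 + 0.09 + 4.84 + 1.96 + 4 + 0.49 = 18.5
s = √(18.5/7) = 1.62569
e/s = -0.7 / 1.62569 = -0.431

-0.431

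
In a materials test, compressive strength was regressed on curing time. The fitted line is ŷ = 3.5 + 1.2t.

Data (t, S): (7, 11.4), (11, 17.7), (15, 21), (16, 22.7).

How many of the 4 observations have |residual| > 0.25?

t=7: ŷ = 3.5 + 1.2·7 = 11.9; r = 11.4 − 11.9 = -0.5
t=11: ŷ = 3.5 + 1.2·11 = 16.7; r = 17.7 − 16.7 = 1
t=15: ŷ = 3.5 + 1.2·15 = 21.5; r = 21 − 21.5 = -0.5
t=16: ŷ = 3.5 + 1.2·16 = 22.7; r = 22.7 − 22.7 = 0
|r| > 0.25: t=7 (|r|=0.5), t=11 (|r|=1), t=15 (|r|=0.5) → 3

3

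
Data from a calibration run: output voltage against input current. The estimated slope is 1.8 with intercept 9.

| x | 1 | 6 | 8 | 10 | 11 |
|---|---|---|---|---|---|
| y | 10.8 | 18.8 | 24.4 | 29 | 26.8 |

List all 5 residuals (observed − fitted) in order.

0, -1, 1, 2, -2

x=1: ŷ = 9 + 1.8·1 = 10.8; r = 10.8 − 10.8 = 0
x=6: ŷ = 9 + 1.8·6 = 19.8; r = 18.8 − 19.8 = -1
x=8: ŷ = 9 + 1.8·8 = 23.4; r = 24.4 − 23.4 = 1
x=10: ŷ = 9 + 1.8·10 = 27; r = 29 − 27 = 2
x=11: ŷ = 9 + 1.8·11 = 28.8; r = 26.8 − 28.8 = -2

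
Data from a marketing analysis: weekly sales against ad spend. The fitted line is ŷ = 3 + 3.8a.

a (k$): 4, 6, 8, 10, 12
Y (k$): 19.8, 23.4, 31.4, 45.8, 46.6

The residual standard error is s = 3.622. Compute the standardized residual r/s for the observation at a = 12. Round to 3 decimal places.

ŷ = 3 + 3.8·12 = 48.6
r = 46.6 − 48.6 = -2
r/s = -2 / 3.622 = -0.552

-0.552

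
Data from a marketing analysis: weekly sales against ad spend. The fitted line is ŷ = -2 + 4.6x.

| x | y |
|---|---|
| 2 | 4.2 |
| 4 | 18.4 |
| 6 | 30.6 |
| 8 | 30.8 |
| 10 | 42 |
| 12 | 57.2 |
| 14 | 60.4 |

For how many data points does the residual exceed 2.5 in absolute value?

x=2: ŷ = -2 + 4.6·2 = 7.2; e = 4.2 − 7.2 = -3
x=4: ŷ = -2 + 4.6·4 = 16.4; e = 18.4 − 16.4 = 2
x=6: ŷ = -2 + 4.6·6 = 25.6; e = 30.6 − 25.6 = 5
x=8: ŷ = -2 + 4.6·8 = 34.8; e = 30.8 − 34.8 = -4
x=10: ŷ = -2 + 4.6·10 = 44; e = 42 − 44 = -2
x=12: ŷ = -2 + 4.6·12 = 53.2; e = 57.2 − 53.2 = 4
x=14: ŷ = -2 + 4.6·14 = 62.4; e = 60.4 − 62.4 = -2
|e| > 2.5: x=2 (|e|=3), x=6 (|e|=5), x=8 (|e|=4), x=12 (|e|=4) → 4

4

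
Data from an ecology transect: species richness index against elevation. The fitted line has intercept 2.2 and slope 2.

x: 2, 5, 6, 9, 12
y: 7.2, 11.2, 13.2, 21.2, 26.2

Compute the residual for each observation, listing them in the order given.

x=2: ŷ = 2.2 + 2·2 = 6.2; r = 7.2 − 6.2 = 1
x=5: ŷ = 2.2 + 2·5 = 12.2; r = 11.2 − 12.2 = -1
x=6: ŷ = 2.2 + 2·6 = 14.2; r = 13.2 − 14.2 = -1
x=9: ŷ = 2.2 + 2·9 = 20.2; r = 21.2 − 20.2 = 1
x=12: ŷ = 2.2 + 2·12 = 26.2; r = 26.2 − 26.2 = 0

1, -1, -1, 1, 0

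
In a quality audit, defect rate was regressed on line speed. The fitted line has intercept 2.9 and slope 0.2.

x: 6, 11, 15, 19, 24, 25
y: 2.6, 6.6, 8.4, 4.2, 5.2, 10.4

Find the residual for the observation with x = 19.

e = -2.5

ŷ = 2.9 + 0.2·19 = 6.7
e = 4.2 − 6.7 = -2.5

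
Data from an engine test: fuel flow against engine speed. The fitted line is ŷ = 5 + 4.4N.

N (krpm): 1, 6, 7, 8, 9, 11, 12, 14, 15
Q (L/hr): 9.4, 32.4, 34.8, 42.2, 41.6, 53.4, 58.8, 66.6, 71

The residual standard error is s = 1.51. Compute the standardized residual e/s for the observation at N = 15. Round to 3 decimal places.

ŷ = 5 + 4.4·15 = 71
e = 71 − 71 = 0
e/s = 0 / 1.51 = 0.000

0.000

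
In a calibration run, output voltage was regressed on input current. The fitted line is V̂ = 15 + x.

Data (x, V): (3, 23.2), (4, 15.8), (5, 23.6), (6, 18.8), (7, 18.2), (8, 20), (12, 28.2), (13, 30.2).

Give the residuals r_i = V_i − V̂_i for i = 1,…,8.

x=3: V̂ = 15 + 3 = 18; r = 23.2 − 18 = 5.2
x=4: V̂ = 15 + 4 = 19; r = 15.8 − 19 = -3.2
x=5: V̂ = 15 + 5 = 20; r = 23.6 − 20 = 3.6
x=6: V̂ = 15 + 6 = 21; r = 18.8 − 21 = -2.2
x=7: V̂ = 15 + 7 = 22; r = 18.2 − 22 = -3.8
x=8: V̂ = 15 + 8 = 23; r = 20 − 23 = -3
x=12: V̂ = 15 + 12 = 27; r = 28.2 − 27 = 1.2
x=13: V̂ = 15 + 13 = 28; r = 30.2 − 28 = 2.2

5.2, -3.2, 3.6, -2.2, -3.8, -3, 1.2, 2.2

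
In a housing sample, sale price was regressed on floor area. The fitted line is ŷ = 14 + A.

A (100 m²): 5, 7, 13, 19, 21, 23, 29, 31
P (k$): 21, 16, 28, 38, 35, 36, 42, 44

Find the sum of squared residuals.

SSE = 58

A=5: ŷ = 14 + 5 = 19; e = 21 − 19 = 2
A=7: ŷ = 14 + 7 = 21; e = 16 − 21 = -5
A=13: ŷ = 14 + 13 = 27; e = 28 − 27 = 1
A=19: ŷ = 14 + 19 = 33; e = 38 − 33 = 5
A=21: ŷ = 14 + 21 = 35; e = 35 − 35 = 0
A=23: ŷ = 14 + 23 = 37; e = 36 − 37 = -1
A=29: ŷ = 14 + 29 = 43; e = 42 − 43 = -1
A=31: ŷ = 14 + 31 = 45; e = 44 − 45 = -1
SSE = 4 + 25 + 1 + 25 + 0 + 1 + 1 + 1 = 58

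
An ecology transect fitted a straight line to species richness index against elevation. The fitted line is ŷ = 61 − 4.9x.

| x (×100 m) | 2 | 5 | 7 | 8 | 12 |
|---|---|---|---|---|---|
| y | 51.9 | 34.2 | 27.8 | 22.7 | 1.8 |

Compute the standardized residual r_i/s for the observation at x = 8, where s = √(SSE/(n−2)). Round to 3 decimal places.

x=2: ŷ = 61 − 4.9·2 = 51.2; r = 51.9 − 51.2 = 0.7
x=5: ŷ = 61 − 4.9·5 = 36.5; r = 34.2 − 36.5 = -2.3
x=7: ŷ = 61 − 4.9·7 = 26.7; r = 27.8 − 26.7 = 1.1
x=8: ŷ = 61 − 4.9·8 = 21.8; r = 22.7 − 21.8 = 0.9
x=12: ŷ = 61 − 4.9·12 = 2.2; r = 1.8 − 2.2 = -0.4
SSE = 0.49 + 5.29 + 1.21 + 0.81 + 0.16 = 7.96
s = √(7.96/3) = 1.62891
r/s = 0.9 / 1.62891 = 0.553

0.553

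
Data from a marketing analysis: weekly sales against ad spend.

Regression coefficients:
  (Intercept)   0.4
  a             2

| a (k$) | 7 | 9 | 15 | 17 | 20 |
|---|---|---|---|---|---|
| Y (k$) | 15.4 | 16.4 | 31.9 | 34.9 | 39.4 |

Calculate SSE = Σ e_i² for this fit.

a=7: ŷ = 0.4 + 2·7 = 14.4; e = 15.4 − 14.4 = 1
a=9: ŷ = 0.4 + 2·9 = 18.4; e = 16.4 − 18.4 = -2
a=15: ŷ = 0.4 + 2·15 = 30.4; e = 31.9 − 30.4 = 1.5
a=17: ŷ = 0.4 + 2·17 = 34.4; e = 34.9 − 34.4 = 0.5
a=20: ŷ = 0.4 + 2·20 = 40.4; e = 39.4 − 40.4 = -1
SSE = 1 + 4 + 2.25 + 0.25 + 1 = 8.5

SSE = 8.5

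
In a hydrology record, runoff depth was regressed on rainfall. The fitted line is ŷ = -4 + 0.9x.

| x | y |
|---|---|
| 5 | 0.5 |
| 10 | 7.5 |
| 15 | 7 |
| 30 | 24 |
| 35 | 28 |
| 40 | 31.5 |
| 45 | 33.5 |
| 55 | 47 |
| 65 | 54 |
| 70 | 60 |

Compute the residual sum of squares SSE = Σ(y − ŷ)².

SSE = 26.5

x=5: ŷ = -4 + 0.9·5 = 0.5; r = 0.5 − 0.5 = 0
x=10: ŷ = -4 + 0.9·10 = 5; r = 7.5 − 5 = 2.5
x=15: ŷ = -4 + 0.9·15 = 9.5; r = 7 − 9.5 = -2.5
x=30: ŷ = -4 + 0.9·30 = 23; r = 24 − 23 = 1
x=35: ŷ = -4 + 0.9·35 = 27.5; r = 28 − 27.5 = 0.5
x=40: ŷ = -4 + 0.9·40 = 32; r = 31.5 − 32 = -0.5
x=45: ŷ = -4 + 0.9·45 = 36.5; r = 33.5 − 36.5 = -3
x=55: ŷ = -4 + 0.9·55 = 45.5; r = 47 − 45.5 = 1.5
x=65: ŷ = -4 + 0.9·65 = 54.5; r = 54 − 54.5 = -0.5
x=70: ŷ = -4 + 0.9·70 = 59; r = 60 − 59 = 1
SSE = 0 + 6.25 + 6.25 + 1 + 0.25 + 0.25 + 9 + 2.25 + 0.25 + 1 = 26.5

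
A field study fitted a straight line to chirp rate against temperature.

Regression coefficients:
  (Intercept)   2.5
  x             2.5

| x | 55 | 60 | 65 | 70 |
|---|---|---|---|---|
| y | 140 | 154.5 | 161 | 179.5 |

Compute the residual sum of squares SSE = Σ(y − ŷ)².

SSE = 24

x=55: ŷ = 2.5 + 2.5·55 = 140; e = 140 − 140 = 0
x=60: ŷ = 2.5 + 2.5·60 = 152.5; e = 154.5 − 152.5 = 2
x=65: ŷ = 2.5 + 2.5·65 = 165; e = 161 − 165 = -4
x=70: ŷ = 2.5 + 2.5·70 = 177.5; e = 179.5 − 177.5 = 2
SSE = 0 + 4 + 16 + 4 = 24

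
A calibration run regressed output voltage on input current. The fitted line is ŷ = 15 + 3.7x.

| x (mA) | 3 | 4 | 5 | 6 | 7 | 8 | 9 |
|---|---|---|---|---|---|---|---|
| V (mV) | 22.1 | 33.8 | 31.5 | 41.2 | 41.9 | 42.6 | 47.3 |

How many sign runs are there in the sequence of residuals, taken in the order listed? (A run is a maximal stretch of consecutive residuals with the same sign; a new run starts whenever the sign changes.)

5 runs

x=3: ŷ = 15 + 3.7·3 = 26.1; r = 22.1 − 26.1 = -4
x=4: ŷ = 15 + 3.7·4 = 29.8; r = 33.8 − 29.8 = 4
x=5: ŷ = 15 + 3.7·5 = 33.5; r = 31.5 − 33.5 = -2
x=6: ŷ = 15 + 3.7·6 = 37.2; r = 41.2 − 37.2 = 4
x=7: ŷ = 15 + 3.7·7 = 40.9; r = 41.9 − 40.9 = 1
x=8: ŷ = 15 + 3.7·8 = 44.6; r = 42.6 − 44.6 = -2
x=9: ŷ = 15 + 3.7·9 = 48.3; r = 47.3 − 48.3 = -1
Signs: − + − + + − −
Runs: −×1, +×1, −×1, +×2, −×2 → 5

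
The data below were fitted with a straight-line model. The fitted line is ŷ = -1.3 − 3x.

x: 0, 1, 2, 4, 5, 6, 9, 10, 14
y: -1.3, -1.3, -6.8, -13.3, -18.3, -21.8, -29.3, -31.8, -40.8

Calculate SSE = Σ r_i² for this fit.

SSE = 27

x=0: ŷ = -1.3 − 3·0 = -1.3; r = -1.3 − (-1.3) = 0
x=1: ŷ = -1.3 − 3·1 = -4.3; r = -1.3 − (-4.3) = 3
x=2: ŷ = -1.3 − 3·2 = -7.3; r = -6.8 − (-7.3) = 0.5
x=4: ŷ = -1.3 − 3·4 = -13.3; r = -13.3 − (-13.3) = 0
x=5: ŷ = -1.3 − 3·5 = -16.3; r = -18.3 − (-16.3) = -2
x=6: ŷ = -1.3 − 3·6 = -19.3; r = -21.8 − (-19.3) = -2.5
x=9: ŷ = -1.3 − 3·9 = -28.3; r = -29.3 − (-28.3) = -1
x=10: ŷ = -1.3 − 3·10 = -31.3; r = -31.8 − (-31.3) = -0.5
x=14: ŷ = -1.3 − 3·14 = -43.3; r = -40.8 − (-43.3) = 2.5
SSE = 0 + 9 + 0.25 + 0 + 4 + 6.25 + 1 + 0.25 + 6.25 = 27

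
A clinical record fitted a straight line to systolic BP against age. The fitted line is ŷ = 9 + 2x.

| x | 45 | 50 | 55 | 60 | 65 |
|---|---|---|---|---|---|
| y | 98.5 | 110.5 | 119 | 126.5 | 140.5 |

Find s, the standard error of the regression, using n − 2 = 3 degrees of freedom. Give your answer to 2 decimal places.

x=45: ŷ = 9 + 2·45 = 99; e = 98.5 − 99 = -0.5
x=50: ŷ = 9 + 2·50 = 109; e = 110.5 − 109 = 1.5
x=55: ŷ = 9 + 2·55 = 119; e = 119 − 119 = 0
x=60: ŷ = 9 + 2·60 = 129; e = 126.5 − 129 = -2.5
x=65: ŷ = 9 + 2·65 = 139; e = 140.5 − 139 = 1.5
SSE = 0.25 + 2.25 + 0 + 6.25 + 2.25 = 11
s = √(11/3) = √3.66667 ≈ 1.91

s = 1.91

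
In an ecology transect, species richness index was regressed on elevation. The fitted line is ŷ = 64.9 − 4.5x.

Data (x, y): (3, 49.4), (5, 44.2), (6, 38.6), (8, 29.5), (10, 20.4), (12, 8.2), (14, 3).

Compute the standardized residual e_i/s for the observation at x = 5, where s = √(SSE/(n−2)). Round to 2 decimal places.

0.98

x=3: ŷ = 64.9 − 4.5·3 = 51.4; e = 49.4 − 51.4 = -2
x=5: ŷ = 64.9 − 4.5·5 = 42.4; e = 44.2 − 42.4 = 1.8
x=6: ŷ = 64.9 − 4.5·6 = 37.9; e = 38.6 − 37.9 = 0.7
x=8: ŷ = 64.9 − 4.5·8 = 28.9; e = 29.5 − 28.9 = 0.6
x=10: ŷ = 64.9 − 4.5·10 = 19.9; e = 20.4 − 19.9 = 0.5
x=12: ŷ = 64.9 − 4.5·12 = 10.9; e = 8.2 − 10.9 = -2.7
x=14: ŷ = 64.9 − 4.5·14 = 1.9; e = 3 − 1.9 = 1.1
SSE = 4 + 3.24 + 0.49 + 0.36 + 0.25 + 7.29 + 1.21 = 16.84
s = √(16.84/5) = 1.83521
e/s = 1.8 / 1.83521 = 0.98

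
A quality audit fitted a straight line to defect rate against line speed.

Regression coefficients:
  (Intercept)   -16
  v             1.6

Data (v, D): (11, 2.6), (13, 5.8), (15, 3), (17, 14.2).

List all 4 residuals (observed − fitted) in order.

1, 1, -5, 3

v=11: ŷ = -16 + 1.6·11 = 1.6; r = 2.6 − 1.6 = 1
v=13: ŷ = -16 + 1.6·13 = 4.8; r = 5.8 − 4.8 = 1
v=15: ŷ = -16 + 1.6·15 = 8; r = 3 − 8 = -5
v=17: ŷ = -16 + 1.6·17 = 11.2; r = 14.2 − 11.2 = 3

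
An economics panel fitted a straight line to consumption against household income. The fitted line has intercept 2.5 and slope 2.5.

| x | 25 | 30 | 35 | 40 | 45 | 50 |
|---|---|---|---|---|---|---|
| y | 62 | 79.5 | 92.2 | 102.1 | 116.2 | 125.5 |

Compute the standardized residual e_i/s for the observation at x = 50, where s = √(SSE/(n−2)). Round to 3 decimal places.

x=25: ŷ = 2.5 + 2.5·25 = 65; e = 62 − 65 = -3
x=30: ŷ = 2.5 + 2.5·30 = 77.5; e = 79.5 − 77.5 = 2
x=35: ŷ = 2.5 + 2.5·35 = 90; e = 92.2 − 90 = 2.2
x=40: ŷ = 2.5 + 2.5·40 = 102.5; e = 102.1 − 102.5 = -0.4
x=45: ŷ = 2.5 + 2.5·45 = 115; e = 116.2 − 115 = 1.2
x=50: ŷ = 2.5 + 2.5·50 = 127.5; e = 125.5 − 127.5 = -2
SSE = 9 + 4 + 4.84 + 0.16 + 1.44 + 4 = 23.44
s = √(23.44/4) = 2.42074
e/s = -2 / 2.42074 = -0.826

-0.826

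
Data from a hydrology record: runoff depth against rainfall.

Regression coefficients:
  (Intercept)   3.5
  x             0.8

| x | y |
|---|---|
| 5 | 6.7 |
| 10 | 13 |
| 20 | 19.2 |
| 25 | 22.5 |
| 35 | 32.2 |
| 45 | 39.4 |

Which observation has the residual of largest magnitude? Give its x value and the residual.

x=5: ŷ = 3.5 + 0.8·5 = 7.5; r = 6.7 − 7.5 = -0.8
x=10: ŷ = 3.5 + 0.8·10 = 11.5; r = 13 − 11.5 = 1.5
x=20: ŷ = 3.5 + 0.8·20 = 19.5; r = 19.2 − 19.5 = -0.3
x=25: ŷ = 3.5 + 0.8·25 = 23.5; r = 22.5 − 23.5 = -1
x=35: ŷ = 3.5 + 0.8·35 = 31.5; r = 32.2 − 31.5 = 0.7
x=45: ŷ = 3.5 + 0.8·45 = 39.5; r = 39.4 − 39.5 = -0.1
Largest |r| is 1.5 at x = 10, residual 1.5.

x = 10, r = 1.5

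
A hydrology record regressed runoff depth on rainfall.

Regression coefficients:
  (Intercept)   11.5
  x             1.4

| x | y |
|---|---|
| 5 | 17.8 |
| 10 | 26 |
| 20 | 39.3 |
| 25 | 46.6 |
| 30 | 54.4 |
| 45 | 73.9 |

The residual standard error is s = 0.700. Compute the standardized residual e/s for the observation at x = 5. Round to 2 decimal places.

-1.00

ŷ = 11.5 + 1.4·5 = 18.5
e = 17.8 − 18.5 = -0.7
e/s = -0.7 / 0.700 = -1.00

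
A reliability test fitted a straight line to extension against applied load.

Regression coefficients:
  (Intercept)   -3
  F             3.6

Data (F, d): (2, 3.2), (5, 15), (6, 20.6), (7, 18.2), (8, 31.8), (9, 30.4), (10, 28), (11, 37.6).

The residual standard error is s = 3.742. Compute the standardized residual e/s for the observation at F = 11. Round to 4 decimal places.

0.2672

ŷ = -3 + 3.6·11 = 36.6
e = 37.6 − 36.6 = 1
e/s = 1 / 3.742 = 0.2672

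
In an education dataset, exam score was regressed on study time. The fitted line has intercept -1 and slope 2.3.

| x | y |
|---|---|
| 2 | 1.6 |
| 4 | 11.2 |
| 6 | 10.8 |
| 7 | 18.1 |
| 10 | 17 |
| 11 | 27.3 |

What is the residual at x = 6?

e = -2

ŷ = -1 + 2.3·6 = 12.8
e = 10.8 − 12.8 = -2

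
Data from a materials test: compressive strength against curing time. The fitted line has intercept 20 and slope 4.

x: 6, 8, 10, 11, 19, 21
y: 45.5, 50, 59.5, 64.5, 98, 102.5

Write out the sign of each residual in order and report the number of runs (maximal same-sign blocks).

x=6: ŷ = 20 + 4·6 = 44; e = 45.5 − 44 = 1.5
x=8: ŷ = 20 + 4·8 = 52; e = 50 − 52 = -2
x=10: ŷ = 20 + 4·10 = 60; e = 59.5 − 60 = -0.5
x=11: ŷ = 20 + 4·11 = 64; e = 64.5 − 64 = 0.5
x=19: ŷ = 20 + 4·19 = 96; e = 98 − 96 = 2
x=21: ŷ = 20 + 4·21 = 104; e = 102.5 − 104 = -1.5
Signs: + − − + + −
Runs: +×1, −×2, +×2, −×1 → 4

4 runs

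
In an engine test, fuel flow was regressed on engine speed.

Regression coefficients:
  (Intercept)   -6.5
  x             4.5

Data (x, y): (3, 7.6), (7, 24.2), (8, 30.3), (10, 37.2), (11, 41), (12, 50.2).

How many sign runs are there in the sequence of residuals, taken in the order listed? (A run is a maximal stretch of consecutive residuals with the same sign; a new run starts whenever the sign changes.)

5 runs

x=3: ŷ = -6.5 + 4.5·3 = 7; r = 7.6 − 7 = 0.6
x=7: ŷ = -6.5 + 4.5·7 = 25; r = 24.2 − 25 = -0.8
x=8: ŷ = -6.5 + 4.5·8 = 29.5; r = 30.3 − 29.5 = 0.8
x=10: ŷ = -6.5 + 4.5·10 = 38.5; r = 37.2 − 38.5 = -1.3
x=11: ŷ = -6.5 + 4.5·11 = 43; r = 41 − 43 = -2
x=12: ŷ = -6.5 + 4.5·12 = 47.5; r = 50.2 − 47.5 = 2.7
Signs: + − + − − +
Runs: +×1, −×1, +×1, −×2, +×1 → 5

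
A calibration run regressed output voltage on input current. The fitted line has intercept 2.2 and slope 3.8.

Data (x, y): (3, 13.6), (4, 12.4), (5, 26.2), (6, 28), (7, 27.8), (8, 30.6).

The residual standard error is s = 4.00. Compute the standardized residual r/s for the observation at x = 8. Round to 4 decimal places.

ŷ = 2.2 + 3.8·8 = 32.6
r = 30.6 − 32.6 = -2
r/s = -2 / 4.00 = -0.5000

-0.5000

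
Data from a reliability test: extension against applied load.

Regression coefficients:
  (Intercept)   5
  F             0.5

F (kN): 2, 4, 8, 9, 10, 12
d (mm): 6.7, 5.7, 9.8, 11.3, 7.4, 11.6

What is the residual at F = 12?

ŷ = 5 + 0.5·12 = 11
e = 11.6 − 11 = 0.6

e = 0.6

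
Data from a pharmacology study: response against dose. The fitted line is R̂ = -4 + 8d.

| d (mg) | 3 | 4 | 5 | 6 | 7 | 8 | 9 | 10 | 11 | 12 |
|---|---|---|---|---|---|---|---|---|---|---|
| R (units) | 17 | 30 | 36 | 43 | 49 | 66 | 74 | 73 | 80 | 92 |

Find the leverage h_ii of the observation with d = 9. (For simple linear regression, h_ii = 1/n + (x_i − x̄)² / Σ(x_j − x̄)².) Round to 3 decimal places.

d̄ = (3 + 4 + 5 + 6 + 7 + 8 + 9 + 10 + 11 + 12)/10 = 7.5
Σ(d − d̄)² = 20.25 + 12.25 + 6.25 + 2.25 + 0.25 + 0.25 + 2.25 + 6.25 + 12.25 + 20.25 = 82.5
h = 1/10 + (1.5)²/82.5 = 0.1 + 0.0272727 = 0.127

h = 0.127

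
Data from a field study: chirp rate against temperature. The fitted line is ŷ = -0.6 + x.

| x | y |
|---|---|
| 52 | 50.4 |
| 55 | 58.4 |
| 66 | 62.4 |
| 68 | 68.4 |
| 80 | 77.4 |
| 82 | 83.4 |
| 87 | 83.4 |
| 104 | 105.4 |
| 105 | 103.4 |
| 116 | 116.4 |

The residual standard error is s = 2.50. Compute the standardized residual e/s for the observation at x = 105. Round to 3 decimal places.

-0.400

ŷ = -0.6 + 105 = 104.4
e = 103.4 − 104.4 = -1
e/s = -1 / 2.50 = -0.400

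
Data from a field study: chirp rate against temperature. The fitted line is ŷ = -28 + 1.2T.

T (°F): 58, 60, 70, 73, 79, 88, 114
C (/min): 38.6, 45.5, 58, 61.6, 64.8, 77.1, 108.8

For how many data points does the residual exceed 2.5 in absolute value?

1

T=58: ŷ = -28 + 1.2·58 = 41.6; e = 38.6 − 41.6 = -3
T=60: ŷ = -28 + 1.2·60 = 44; e = 45.5 − 44 = 1.5
T=70: ŷ = -28 + 1.2·70 = 56; e = 58 − 56 = 2
T=73: ŷ = -28 + 1.2·73 = 59.6; e = 61.6 − 59.6 = 2
T=79: ŷ = -28 + 1.2·79 = 66.8; e = 64.8 − 66.8 = -2
T=88: ŷ = -28 + 1.2·88 = 77.6; e = 77.1 − 77.6 = -0.5
T=114: ŷ = -28 + 1.2·114 = 108.8; e = 108.8 − 108.8 = 0
|e| > 2.5: T=58 (|e|=3) → 1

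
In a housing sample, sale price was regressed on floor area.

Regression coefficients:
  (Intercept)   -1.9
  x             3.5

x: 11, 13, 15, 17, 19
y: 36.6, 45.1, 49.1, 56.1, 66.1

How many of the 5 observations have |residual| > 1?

x=11: ŷ = -1.9 + 3.5·11 = 36.6; r = 36.6 − 36.6 = 0
x=13: ŷ = -1.9 + 3.5·13 = 43.6; r = 45.1 − 43.6 = 1.5
x=15: ŷ = -1.9 + 3.5·15 = 50.6; r = 49.1 − 50.6 = -1.5
x=17: ŷ = -1.9 + 3.5·17 = 57.6; r = 56.1 − 57.6 = -1.5
x=19: ŷ = -1.9 + 3.5·19 = 64.6; r = 66.1 − 64.6 = 1.5
|r| > 1: x=13 (|r|=1.5), x=15 (|r|=1.5), x=17 (|r|=1.5), x=19 (|r|=1.5) → 4

4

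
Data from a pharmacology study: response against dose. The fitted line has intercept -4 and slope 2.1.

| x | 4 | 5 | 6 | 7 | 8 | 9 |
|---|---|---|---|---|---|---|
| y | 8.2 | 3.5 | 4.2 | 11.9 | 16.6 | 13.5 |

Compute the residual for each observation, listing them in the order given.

x=4: ŷ = -4 + 2.1·4 = 4.4; r = 8.2 − 4.4 = 3.8
x=5: ŷ = -4 + 2.1·5 = 6.5; r = 3.5 − 6.5 = -3
x=6: ŷ = -4 + 2.1·6 = 8.6; r = 4.2 − 8.6 = -4.4
x=7: ŷ = -4 + 2.1·7 = 10.7; r = 11.9 − 10.7 = 1.2
x=8: ŷ = -4 + 2.1·8 = 12.8; r = 16.6 − 12.8 = 3.8
x=9: ŷ = -4 + 2.1·9 = 14.9; r = 13.5 − 14.9 = -1.4

3.8, -3, -4.4, 1.2, 3.8, -1.4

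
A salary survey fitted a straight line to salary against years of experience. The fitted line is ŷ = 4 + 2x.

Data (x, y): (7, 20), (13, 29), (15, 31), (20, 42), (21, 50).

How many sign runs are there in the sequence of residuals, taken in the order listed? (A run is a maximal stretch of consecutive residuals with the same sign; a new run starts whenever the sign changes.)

x=7: ŷ = 4 + 2·7 = 18; r = 20 − 18 = 2
x=13: ŷ = 4 + 2·13 = 30; r = 29 − 30 = -1
x=15: ŷ = 4 + 2·15 = 34; r = 31 − 34 = -3
x=20: ŷ = 4 + 2·20 = 44; r = 42 − 44 = -2
x=21: ŷ = 4 + 2·21 = 46; r = 50 − 46 = 4
Signs: + − − − +
Runs: +×1, −×3, +×1 → 3

3 runs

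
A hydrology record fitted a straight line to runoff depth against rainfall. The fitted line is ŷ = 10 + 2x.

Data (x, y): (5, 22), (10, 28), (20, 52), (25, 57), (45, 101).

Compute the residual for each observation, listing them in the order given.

2, -2, 2, -3, 1

x=5: ŷ = 10 + 2·5 = 20; e = 22 − 20 = 2
x=10: ŷ = 10 + 2·10 = 30; e = 28 − 30 = -2
x=20: ŷ = 10 + 2·20 = 50; e = 52 − 50 = 2
x=25: ŷ = 10 + 2·25 = 60; e = 57 − 60 = -3
x=45: ŷ = 10 + 2·45 = 100; e = 101 − 100 = 1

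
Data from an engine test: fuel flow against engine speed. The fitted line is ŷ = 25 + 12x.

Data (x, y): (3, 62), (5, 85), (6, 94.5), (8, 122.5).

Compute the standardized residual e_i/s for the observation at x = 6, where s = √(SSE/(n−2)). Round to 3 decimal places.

-1.147

x=3: ŷ = 25 + 12·3 = 61; e = 62 − 61 = 1
x=5: ŷ = 25 + 12·5 = 85; e = 85 − 85 = 0
x=6: ŷ = 25 + 12·6 = 97; e = 94.5 − 97 = -2.5
x=8: ŷ = 25 + 12·8 = 121; e = 122.5 − 121 = 1.5
SSE = 1 + 0 + 6.25 + 2.25 = 9.5
s = √(9.5/2) = 2.17945
e/s = -2.5 / 2.17945 = -1.147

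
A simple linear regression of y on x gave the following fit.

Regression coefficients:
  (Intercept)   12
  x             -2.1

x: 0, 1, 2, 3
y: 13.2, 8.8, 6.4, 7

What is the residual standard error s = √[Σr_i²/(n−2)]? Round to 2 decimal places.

s = 1.77

x=0: ŷ = 12 − 2.1·0 = 12; r = 13.2 − 12 = 1.2
x=1: ŷ = 12 − 2.1·1 = 9.9; r = 8.8 − 9.9 = -1.1
x=2: ŷ = 12 − 2.1·2 = 7.8; r = 6.4 − 7.8 = -1.4
x=3: ŷ = 12 − 2.1·3 = 5.7; r = 7 − 5.7 = 1.3
SSE = 1.44 + 1.21 + 1.96 + 1.69 = 6.3
s = √(6.3/2) = √3.15 ≈ 1.77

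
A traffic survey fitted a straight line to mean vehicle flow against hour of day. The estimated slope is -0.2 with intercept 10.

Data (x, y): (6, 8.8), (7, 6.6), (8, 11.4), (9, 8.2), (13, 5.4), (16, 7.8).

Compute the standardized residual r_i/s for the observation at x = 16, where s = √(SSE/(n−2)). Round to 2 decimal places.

0.47

x=6: ŷ = 10 − 0.2·6 = 8.8; r = 8.8 − 8.8 = 0
x=7: ŷ = 10 − 0.2·7 = 8.6; r = 6.6 − 8.6 = -2
x=8: ŷ = 10 − 0.2·8 = 8.4; r = 11.4 − 8.4 = 3
x=9: ŷ = 10 − 0.2·9 = 8.2; r = 8.2 − 8.2 = 0
x=13: ŷ = 10 − 0.2·13 = 7.4; r = 5.4 − 7.4 = -2
x=16: ŷ = 10 − 0.2·16 = 6.8; r = 7.8 − 6.8 = 1
SSE = 0 + 4 + 9 + 0 + 4 + 1 = 18
s = √(18/4) = 2.12132
r/s = 1 / 2.12132 = 0.47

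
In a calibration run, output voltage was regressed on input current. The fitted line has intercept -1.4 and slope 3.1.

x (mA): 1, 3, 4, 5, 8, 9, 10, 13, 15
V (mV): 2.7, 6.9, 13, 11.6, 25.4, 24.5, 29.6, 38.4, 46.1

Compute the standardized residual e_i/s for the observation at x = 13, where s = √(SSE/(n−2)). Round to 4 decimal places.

x=1: ŷ = -1.4 + 3.1·1 = 1.7; e = 2.7 − 1.7 = 1
x=3: ŷ = -1.4 + 3.1·3 = 7.9; e = 6.9 − 7.9 = -1
x=4: ŷ = -1.4 + 3.1·4 = 11; e = 13 − 11 = 2
x=5: ŷ = -1.4 + 3.1·5 = 14.1; e = 11.6 − 14.1 = -2.5
x=8: ŷ = -1.4 + 3.1·8 = 23.4; e = 25.4 − 23.4 = 2
x=9: ŷ = -1.4 + 3.1·9 = 26.5; e = 24.5 − 26.5 = -2
x=10: ŷ = -1.4 + 3.1·10 = 29.6; e = 29.6 − 29.6 = 0
x=13: ŷ = -1.4 + 3.1·13 = 38.9; e = 38.4 − 38.9 = -0.5
x=15: ŷ = -1.4 + 3.1·15 = 45.1; e = 46.1 − 45.1 = 1
SSE = 1 + 1 + 4 + 6.25 + 4 + 4 + 0 + 0.25 + 1 = 21.5
s = √(21.5/7) = 1.75255
e/s = -0.5 / 1.75255 = -0.2853

-0.2853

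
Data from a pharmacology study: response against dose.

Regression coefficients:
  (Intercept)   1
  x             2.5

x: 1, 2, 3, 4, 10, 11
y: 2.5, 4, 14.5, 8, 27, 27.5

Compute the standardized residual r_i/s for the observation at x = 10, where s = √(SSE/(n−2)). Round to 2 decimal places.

0.28

x=1: ŷ = 1 + 2.5·1 = 3.5; r = 2.5 − 3.5 = -1
x=2: ŷ = 1 + 2.5·2 = 6; r = 4 − 6 = -2
x=3: ŷ = 1 + 2.5·3 = 8.5; r = 14.5 − 8.5 = 6
x=4: ŷ = 1 + 2.5·4 = 11; r = 8 − 11 = -3
x=10: ŷ = 1 + 2.5·10 = 26; r = 27 − 26 = 1
x=11: ŷ = 1 + 2.5·11 = 28.5; r = 27.5 − 28.5 = -1
SSE = 1 + 4 + 36 + 9 + 1 + 1 = 52
s = √(52/4) = 3.60555
r/s = 1 / 3.60555 = 0.28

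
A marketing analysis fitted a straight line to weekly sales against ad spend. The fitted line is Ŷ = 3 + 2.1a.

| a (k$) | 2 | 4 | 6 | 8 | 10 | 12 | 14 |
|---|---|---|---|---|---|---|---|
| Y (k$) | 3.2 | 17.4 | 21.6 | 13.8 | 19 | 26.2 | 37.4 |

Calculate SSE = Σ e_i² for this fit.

a=2: Ŷ = 3 + 2.1·2 = 7.2; e = 3.2 − 7.2 = -4
a=4: Ŷ = 3 + 2.1·4 = 11.4; e = 17.4 − 11.4 = 6
a=6: Ŷ = 3 + 2.1·6 = 15.6; e = 21.6 − 15.6 = 6
a=8: Ŷ = 3 + 2.1·8 = 19.8; e = 13.8 − 19.8 = -6
a=10: Ŷ = 3 + 2.1·10 = 24; e = 19 − 24 = -5
a=12: Ŷ = 3 + 2.1·12 = 28.2; e = 26.2 − 28.2 = -2
a=14: Ŷ = 3 + 2.1·14 = 32.4; e = 37.4 − 32.4 = 5
SSE = 16 + 36 + 36 + 36 + 25 + 4 + 25 = 178

SSE = 178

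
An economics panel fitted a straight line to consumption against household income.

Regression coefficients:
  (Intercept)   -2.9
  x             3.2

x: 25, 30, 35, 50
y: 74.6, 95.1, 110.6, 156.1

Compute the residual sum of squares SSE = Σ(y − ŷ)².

SSE = 13.5

x=25: ŷ = -2.9 + 3.2·25 = 77.1; e = 74.6 − 77.1 = -2.5
x=30: ŷ = -2.9 + 3.2·30 = 93.1; e = 95.1 − 93.1 = 2
x=35: ŷ = -2.9 + 3.2·35 = 109.1; e = 110.6 − 109.1 = 1.5
x=50: ŷ = -2.9 + 3.2·50 = 157.1; e = 156.1 − 157.1 = -1
SSE = 6.25 + 4 + 2.25 + 1 = 13.5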